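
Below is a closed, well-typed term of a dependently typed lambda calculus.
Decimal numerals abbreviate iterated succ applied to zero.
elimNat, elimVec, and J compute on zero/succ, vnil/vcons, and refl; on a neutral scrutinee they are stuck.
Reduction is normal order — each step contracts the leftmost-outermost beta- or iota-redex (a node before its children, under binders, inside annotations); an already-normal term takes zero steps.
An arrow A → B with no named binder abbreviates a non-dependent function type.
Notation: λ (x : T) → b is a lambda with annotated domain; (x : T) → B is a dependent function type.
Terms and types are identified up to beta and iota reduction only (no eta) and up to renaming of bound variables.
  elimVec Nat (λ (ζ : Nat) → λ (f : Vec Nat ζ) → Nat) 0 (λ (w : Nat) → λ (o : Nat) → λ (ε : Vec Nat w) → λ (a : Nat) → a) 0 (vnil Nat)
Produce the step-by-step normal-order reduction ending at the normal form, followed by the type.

normal-order reduction sequence:
  elimVec Nat (λ (ζ : Nat) → λ (f : Vec Nat ζ) → Nat) 0 (λ (w : Nat) → λ (o : Nat) → λ (ε : Vec Nat w) → λ (a : Nat) → a) 0 (vnil Nat)
  ~> 0
inferred type:
  Nat


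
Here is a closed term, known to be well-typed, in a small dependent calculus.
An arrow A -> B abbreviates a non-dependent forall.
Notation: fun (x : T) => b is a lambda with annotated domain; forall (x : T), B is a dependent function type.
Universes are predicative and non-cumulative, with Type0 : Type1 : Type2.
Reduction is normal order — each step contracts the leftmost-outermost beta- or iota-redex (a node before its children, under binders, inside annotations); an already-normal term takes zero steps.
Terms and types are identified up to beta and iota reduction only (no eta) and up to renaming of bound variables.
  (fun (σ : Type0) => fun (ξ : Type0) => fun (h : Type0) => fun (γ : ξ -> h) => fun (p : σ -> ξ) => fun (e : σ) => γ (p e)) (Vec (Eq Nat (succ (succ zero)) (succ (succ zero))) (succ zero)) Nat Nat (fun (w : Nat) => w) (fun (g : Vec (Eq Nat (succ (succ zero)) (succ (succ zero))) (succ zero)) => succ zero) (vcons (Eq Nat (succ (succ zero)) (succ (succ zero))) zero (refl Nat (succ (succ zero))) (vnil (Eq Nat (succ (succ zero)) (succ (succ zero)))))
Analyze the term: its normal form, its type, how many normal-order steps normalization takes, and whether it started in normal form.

reduced normal form:
  succ zero
the term's type:
  Nat
normal-order step count: 8
term was already normal: no
first contracted redex: a beta-redex


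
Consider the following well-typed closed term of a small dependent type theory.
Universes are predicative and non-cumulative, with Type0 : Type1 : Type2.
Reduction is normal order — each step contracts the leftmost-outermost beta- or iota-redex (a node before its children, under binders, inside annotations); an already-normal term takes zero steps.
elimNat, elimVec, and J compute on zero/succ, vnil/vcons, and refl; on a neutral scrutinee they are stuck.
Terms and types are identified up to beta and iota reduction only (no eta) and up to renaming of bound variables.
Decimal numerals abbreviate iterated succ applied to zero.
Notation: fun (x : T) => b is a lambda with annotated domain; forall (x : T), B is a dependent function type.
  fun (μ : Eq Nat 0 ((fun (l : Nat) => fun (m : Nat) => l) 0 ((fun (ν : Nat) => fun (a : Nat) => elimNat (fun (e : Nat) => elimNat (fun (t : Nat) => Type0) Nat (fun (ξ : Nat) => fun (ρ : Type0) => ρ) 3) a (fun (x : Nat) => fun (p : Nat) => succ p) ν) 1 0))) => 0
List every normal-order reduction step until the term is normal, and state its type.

normal-order reduction sequence:
  fun (μ : Eq Nat 0 ((fun (l : Nat) => fun (m : Nat) => l) 0 ((fun (ν : Nat) => fun (a : Nat) => elimNat (fun (e : Nat) => elimNat (fun (t : Nat) => Type0) Nat (fun (ξ : Nat) => fun (ρ : Type0) => ρ) 3) a (fun (x : Nat) => fun (p : Nat) => succ p) ν) 1 0))) => 0
  ~> fun (μ : Eq Nat 0 ((fun (l : Nat) => 0) ((fun (m : Nat) => fun (ν : Nat) => elimNat (fun (a : Nat) => elimNat (fun (e : Nat) => Type0) Nat (fun (t : Nat) => fun (ξ : Type0) => ξ) 3) ν (fun (ρ : Nat) => fun (x : Nat) => succ x) m) 1 0))) => 0
  ~> fun (μ : Eq Nat 0 0) => 0
the term's type:
  forall (μ : Eq Nat 0 0), Nat


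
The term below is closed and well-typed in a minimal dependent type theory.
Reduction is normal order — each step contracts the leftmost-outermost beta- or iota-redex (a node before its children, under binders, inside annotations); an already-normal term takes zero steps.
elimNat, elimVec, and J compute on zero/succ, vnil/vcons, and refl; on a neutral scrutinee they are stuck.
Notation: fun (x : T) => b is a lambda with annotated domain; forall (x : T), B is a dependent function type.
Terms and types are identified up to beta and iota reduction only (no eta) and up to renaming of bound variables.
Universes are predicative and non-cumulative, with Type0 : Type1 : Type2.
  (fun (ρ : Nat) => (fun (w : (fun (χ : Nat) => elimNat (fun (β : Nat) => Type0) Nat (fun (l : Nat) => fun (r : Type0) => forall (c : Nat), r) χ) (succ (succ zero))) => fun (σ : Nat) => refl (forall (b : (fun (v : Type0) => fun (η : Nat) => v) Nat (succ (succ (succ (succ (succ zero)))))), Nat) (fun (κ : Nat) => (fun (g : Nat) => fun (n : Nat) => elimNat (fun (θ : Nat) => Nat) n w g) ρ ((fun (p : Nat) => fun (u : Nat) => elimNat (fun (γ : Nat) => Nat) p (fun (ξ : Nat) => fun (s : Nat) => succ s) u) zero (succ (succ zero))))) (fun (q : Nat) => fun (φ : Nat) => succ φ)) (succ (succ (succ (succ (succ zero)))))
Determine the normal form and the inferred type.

reduced normal form:
  fun (ρ : Nat) => refl (forall (w : Nat), Nat) (fun (χ : Nat) => succ (succ (succ (succ (succ (succ (succ zero)))))))
inferred type:
  forall (ρ : Nat), Eq (forall (w : Nat), Nat) (fun (χ : Nat) => succ (succ (succ (succ (succ (succ (succ zero))))))) (fun (β : Nat) => succ (succ (succ (succ (succ (succ (succ zero)))))))


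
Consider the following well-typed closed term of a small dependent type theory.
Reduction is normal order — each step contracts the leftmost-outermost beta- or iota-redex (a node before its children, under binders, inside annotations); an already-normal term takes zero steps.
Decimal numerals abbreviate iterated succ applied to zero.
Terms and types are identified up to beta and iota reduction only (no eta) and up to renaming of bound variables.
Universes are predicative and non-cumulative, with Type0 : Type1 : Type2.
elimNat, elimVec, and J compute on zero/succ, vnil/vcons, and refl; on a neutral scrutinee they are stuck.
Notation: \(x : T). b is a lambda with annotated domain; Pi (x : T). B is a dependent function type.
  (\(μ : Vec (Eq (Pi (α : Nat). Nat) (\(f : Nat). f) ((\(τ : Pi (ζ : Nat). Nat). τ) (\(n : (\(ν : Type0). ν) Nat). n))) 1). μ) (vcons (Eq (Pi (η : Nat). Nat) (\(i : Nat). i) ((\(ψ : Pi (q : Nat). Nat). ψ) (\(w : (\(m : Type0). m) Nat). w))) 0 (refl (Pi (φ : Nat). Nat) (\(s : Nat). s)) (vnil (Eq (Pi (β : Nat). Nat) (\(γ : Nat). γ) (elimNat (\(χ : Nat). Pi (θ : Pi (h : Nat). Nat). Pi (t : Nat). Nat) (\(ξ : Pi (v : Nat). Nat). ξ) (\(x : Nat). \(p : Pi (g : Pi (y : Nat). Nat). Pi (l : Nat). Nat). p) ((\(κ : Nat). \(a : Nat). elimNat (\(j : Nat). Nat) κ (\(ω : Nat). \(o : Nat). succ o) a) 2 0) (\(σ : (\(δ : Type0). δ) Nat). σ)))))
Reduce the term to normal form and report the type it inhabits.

normal form:
  vcons (Eq (Pi (μ : Nat). Nat) (\(α : Nat). α) (\(f : Nat). f)) 0 (refl (Pi (τ : Nat). Nat) (\(ζ : Nat). ζ)) (vnil (Eq (Pi (n : Nat). Nat) (\(ν : Nat). ν) (\(η : Nat). η)))
type:
  Vec (Eq (Pi (μ : Nat). Nat) (\(α : Nat). α) (\(f : Nat). f)) 1


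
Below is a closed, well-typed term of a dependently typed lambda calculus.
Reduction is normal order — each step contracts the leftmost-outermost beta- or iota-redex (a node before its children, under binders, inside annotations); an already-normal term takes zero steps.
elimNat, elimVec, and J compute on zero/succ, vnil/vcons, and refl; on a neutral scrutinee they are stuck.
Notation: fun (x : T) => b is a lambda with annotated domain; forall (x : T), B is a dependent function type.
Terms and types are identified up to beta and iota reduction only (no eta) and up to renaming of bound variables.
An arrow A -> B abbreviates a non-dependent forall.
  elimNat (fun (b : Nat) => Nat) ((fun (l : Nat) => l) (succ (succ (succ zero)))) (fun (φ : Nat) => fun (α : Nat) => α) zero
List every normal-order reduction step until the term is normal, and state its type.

reduction (normal order):
  elimNat (fun (b : Nat) => Nat) ((fun (l : Nat) => l) (succ (succ (succ zero)))) (fun (φ : Nat) => fun (α : Nat) => α) zero
  ~> (fun (b : Nat) => b) (succ (succ (succ zero)))
  ~> succ (succ (succ zero))
inferred type:
  Nat


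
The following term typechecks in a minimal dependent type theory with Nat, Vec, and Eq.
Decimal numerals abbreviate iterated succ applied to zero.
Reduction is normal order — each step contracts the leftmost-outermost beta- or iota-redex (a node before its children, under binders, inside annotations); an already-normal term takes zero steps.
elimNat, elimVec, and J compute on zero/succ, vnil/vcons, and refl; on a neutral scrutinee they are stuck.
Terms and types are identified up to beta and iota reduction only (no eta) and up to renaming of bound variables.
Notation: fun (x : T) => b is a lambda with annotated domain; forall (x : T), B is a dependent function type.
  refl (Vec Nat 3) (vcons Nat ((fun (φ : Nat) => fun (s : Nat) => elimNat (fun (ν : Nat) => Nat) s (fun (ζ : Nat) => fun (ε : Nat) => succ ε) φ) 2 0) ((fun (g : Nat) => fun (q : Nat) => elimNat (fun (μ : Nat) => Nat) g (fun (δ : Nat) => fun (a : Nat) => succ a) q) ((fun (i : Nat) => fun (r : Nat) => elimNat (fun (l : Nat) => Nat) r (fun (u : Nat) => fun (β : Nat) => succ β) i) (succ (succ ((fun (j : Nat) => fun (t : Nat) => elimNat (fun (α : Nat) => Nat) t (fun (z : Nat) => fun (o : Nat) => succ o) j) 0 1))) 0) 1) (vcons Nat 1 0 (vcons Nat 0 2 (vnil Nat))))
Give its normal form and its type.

resulting normal form:
  refl (Vec Nat 3) (vcons Nat 2 4 (vcons Nat 1 0 (vcons Nat 0 2 (vnil Nat))))
inferred type:
  Eq (Vec Nat 3) (vcons Nat 2 4 (vcons Nat 1 0 (vcons Nat 0 2 (vnil Nat)))) (vcons Nat 2 4 (vcons Nat 1 0 (vcons Nat 0 2 (vnil Nat))))
observation: reduction starts at a beta-redex, and 30 normal-order steps reach the normal form.


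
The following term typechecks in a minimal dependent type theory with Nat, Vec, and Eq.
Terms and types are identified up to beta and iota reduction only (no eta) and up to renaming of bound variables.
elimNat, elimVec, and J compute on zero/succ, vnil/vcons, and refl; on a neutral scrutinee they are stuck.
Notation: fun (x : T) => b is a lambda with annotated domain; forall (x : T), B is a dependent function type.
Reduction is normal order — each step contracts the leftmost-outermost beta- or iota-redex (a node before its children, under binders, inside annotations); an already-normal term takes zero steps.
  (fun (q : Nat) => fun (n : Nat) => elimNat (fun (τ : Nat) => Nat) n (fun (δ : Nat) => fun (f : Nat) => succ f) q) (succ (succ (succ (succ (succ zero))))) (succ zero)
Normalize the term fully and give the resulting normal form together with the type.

resulting normal form:
  succ (succ (succ (succ (succ (succ zero)))))
inferred type:
  Nat
observation: 18 normal-order steps separate the term from its normal form.


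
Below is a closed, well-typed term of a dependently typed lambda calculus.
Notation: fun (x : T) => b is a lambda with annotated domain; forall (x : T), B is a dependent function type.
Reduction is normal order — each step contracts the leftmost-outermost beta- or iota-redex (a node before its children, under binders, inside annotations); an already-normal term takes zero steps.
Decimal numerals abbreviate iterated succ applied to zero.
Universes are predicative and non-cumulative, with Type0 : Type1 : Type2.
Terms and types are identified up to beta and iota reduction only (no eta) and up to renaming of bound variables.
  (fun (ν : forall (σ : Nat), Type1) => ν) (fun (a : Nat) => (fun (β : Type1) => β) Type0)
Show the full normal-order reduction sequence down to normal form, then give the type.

normal-order reduction sequence:
  (fun (ν : forall (σ : Nat), Type1) => ν) (fun (a : Nat) => (fun (β : Type1) => β) Type0)
  ~> fun (ν : Nat) => (fun (σ : Type1) => σ) Type0
  ~> fun (ν : Nat) => Type0
type:
  forall (ν : Nat), Type1


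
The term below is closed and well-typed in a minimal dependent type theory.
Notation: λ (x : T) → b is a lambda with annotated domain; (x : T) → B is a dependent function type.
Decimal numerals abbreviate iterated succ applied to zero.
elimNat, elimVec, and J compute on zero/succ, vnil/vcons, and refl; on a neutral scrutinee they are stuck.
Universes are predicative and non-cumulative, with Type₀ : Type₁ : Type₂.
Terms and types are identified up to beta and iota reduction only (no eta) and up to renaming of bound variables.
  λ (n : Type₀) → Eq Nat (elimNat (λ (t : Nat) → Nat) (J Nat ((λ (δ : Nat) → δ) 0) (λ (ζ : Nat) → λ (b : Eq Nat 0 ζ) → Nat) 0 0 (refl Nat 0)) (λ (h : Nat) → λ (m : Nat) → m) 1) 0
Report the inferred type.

type:
  (n : Type₀) → Type₀


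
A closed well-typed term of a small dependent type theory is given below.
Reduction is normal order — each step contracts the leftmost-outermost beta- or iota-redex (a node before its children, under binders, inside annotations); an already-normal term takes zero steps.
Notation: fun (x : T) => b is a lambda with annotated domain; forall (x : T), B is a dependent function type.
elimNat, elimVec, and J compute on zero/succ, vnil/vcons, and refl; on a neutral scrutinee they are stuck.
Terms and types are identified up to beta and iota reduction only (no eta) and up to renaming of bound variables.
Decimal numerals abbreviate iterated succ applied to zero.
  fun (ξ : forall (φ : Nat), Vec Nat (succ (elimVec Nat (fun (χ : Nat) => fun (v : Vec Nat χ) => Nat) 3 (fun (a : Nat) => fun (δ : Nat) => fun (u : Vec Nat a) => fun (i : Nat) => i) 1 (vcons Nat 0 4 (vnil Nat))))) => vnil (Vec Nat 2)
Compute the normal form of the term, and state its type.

normal form:
  fun (ξ : forall (φ : Nat), Vec Nat 4) => vnil (Vec Nat 2)
inferred type:
  forall (ξ : forall (φ : Nat), Vec Nat 4), Vec (Vec Nat 2) 0


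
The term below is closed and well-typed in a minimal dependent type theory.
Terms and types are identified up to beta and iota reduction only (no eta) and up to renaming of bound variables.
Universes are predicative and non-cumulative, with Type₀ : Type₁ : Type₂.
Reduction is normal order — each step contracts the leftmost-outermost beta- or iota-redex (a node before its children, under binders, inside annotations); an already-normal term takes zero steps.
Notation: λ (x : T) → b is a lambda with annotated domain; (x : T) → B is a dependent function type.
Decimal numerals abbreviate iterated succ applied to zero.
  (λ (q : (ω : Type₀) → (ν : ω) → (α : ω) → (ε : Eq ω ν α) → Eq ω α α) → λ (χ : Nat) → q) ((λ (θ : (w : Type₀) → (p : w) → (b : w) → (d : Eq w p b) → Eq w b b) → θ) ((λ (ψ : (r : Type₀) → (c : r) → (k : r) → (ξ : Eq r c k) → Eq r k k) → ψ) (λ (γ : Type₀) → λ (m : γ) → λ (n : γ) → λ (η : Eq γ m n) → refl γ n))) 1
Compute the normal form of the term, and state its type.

resulting normal form:
  λ (q : Type₀) → λ (ω : q) → λ (ν : q) → λ (α : Eq q ω ν) → refl q ν
type:
  (q : Type₀) → (ω : q) → (ν : q) → (α : Eq q ω ν) → Eq q ν ν


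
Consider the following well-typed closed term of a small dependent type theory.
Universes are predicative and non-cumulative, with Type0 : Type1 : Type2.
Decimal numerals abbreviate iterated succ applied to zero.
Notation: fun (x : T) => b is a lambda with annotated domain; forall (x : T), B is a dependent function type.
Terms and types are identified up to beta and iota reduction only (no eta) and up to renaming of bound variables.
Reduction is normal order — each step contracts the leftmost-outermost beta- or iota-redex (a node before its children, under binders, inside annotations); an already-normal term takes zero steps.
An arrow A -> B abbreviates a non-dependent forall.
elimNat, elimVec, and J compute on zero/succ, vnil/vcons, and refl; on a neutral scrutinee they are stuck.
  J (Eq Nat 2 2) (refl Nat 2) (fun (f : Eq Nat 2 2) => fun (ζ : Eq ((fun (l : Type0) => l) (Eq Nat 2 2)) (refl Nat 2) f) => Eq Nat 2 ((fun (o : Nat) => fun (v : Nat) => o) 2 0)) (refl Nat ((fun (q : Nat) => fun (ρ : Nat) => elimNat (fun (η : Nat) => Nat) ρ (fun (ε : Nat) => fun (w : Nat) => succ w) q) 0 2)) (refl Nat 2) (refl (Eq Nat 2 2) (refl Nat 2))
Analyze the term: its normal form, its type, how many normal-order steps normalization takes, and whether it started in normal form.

resulting normal form:
  refl Nat 2
inferred type:
  Eq Nat 2 2
reduction steps (normal order): 4
started in normal form: no
first redex: a J iota-redex


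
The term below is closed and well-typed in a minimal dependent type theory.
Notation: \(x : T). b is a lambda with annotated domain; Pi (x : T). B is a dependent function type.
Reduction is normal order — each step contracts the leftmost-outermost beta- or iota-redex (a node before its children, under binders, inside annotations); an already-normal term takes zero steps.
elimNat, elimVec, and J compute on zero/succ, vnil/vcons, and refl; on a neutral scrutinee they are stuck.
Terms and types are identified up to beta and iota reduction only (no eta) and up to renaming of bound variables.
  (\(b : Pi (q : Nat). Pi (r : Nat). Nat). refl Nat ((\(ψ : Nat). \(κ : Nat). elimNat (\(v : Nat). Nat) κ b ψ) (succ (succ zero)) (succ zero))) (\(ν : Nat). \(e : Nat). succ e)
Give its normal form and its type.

normal form:
  refl Nat (succ (succ (succ zero)))
type:
  Eq Nat (succ (succ (succ zero))) (succ (succ (succ zero)))
observation: the term reaches its normal form after 10 normal-order steps.


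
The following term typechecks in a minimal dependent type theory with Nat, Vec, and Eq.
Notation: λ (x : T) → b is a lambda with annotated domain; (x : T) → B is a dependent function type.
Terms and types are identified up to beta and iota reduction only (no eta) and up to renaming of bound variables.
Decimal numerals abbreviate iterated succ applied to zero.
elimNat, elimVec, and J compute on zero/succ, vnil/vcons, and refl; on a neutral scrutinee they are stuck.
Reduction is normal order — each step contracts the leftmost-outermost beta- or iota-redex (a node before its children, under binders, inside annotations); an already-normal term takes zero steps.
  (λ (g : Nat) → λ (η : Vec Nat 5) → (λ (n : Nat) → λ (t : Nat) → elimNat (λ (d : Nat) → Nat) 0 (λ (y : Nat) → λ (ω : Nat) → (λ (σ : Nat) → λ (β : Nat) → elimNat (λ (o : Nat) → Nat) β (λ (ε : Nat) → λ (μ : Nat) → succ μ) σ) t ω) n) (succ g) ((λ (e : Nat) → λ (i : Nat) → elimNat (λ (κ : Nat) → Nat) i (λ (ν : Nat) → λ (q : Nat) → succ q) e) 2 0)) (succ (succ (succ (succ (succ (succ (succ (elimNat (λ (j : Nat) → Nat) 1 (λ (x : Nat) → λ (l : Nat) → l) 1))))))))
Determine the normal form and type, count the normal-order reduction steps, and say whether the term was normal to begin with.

resulting normal form:
  λ (g : Vec Nat 5) → 18
the term's type:
  (g : Vec Nat 5) → Nat
normal-order step count: 197
started in normal form: no
first redex: a beta-redex


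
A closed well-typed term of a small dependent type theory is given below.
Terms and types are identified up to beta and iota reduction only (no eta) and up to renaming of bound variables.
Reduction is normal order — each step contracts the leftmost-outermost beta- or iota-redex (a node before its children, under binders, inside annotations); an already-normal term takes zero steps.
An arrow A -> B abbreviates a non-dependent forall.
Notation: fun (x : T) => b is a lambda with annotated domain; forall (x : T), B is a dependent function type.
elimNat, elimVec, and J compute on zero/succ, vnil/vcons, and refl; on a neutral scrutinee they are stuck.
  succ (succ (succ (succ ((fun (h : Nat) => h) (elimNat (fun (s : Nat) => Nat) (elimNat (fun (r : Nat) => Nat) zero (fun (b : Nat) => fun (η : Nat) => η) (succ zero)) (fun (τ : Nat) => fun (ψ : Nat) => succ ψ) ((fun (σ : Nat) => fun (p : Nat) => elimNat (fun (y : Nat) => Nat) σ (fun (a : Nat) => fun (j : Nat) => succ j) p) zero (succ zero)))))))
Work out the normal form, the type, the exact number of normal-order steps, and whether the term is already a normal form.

normal form:
  succ (succ (succ (succ (succ zero))))
the term's type:
  Nat
reduction steps (normal order): 15
term was already normal: no
first redex: a beta-redex


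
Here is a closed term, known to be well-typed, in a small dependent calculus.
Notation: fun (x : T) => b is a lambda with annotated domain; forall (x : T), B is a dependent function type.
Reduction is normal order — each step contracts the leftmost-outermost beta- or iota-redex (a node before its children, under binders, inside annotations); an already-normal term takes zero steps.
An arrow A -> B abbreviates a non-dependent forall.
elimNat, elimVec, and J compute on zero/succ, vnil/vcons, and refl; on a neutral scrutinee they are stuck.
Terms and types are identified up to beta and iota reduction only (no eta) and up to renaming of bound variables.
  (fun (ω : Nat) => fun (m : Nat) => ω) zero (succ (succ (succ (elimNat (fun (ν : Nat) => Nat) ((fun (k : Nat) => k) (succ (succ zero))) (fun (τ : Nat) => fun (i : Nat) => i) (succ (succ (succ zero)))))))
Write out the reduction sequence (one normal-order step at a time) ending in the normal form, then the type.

normal-order reduction sequence:
  (fun (ω : Nat) => fun (m : Nat) => ω) zero (succ (succ (succ (elimNat (fun (ν : Nat) => Nat) ((fun (k : Nat) => k) (succ (succ zero))) (fun (τ : Nat) => fun (i : Nat) => i) (succ (succ (succ zero)))))))
  ~> (fun (ω : Nat) => zero) (succ (succ (succ (elimNat (fun (m : Nat) => Nat) ((fun (ν : Nat) => ν) (succ (succ zero))) (fun (k : Nat) => fun (τ : Nat) => τ) (succ (succ (succ zero)))))))
  ~> zero
inferred type:
  Nat


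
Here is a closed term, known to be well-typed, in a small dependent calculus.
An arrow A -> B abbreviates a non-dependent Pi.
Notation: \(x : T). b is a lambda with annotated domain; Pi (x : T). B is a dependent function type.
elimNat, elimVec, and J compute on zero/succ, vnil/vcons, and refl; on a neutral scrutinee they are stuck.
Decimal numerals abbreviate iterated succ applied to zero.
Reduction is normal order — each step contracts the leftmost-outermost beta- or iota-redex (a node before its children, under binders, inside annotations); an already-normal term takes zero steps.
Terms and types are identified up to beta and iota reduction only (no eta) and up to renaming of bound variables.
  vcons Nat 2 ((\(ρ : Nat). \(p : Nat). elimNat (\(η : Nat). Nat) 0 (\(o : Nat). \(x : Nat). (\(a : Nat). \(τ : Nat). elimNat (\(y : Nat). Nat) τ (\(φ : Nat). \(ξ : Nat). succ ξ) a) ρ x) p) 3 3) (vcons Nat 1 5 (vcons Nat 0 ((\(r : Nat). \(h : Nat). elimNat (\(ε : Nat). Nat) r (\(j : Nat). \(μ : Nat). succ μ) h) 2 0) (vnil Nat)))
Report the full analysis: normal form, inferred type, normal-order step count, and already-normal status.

normal form:
  vcons Nat 2 9 (vcons Nat 1 5 (vcons Nat 0 2 (vnil Nat)))
type:
  Vec Nat 3
steps to reach normal form (normal order): 51
already normal: no
first redex: a beta-redex


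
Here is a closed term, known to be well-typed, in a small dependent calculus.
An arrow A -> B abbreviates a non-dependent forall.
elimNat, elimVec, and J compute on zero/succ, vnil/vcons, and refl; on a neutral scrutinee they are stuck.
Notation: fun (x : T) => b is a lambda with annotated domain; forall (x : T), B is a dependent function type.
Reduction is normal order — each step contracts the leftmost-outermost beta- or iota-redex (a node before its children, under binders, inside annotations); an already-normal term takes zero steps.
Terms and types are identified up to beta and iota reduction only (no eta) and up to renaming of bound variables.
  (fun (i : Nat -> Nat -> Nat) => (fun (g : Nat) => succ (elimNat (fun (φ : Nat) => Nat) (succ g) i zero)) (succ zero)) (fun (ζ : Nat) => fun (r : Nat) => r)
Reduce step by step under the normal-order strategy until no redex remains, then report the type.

reduction (normal order):
  (fun (i : Nat -> Nat -> Nat) => (fun (g : Nat) => succ (elimNat (fun (φ : Nat) => Nat) (succ g) i zero)) (succ zero)) (fun (ζ : Nat) => fun (r : Nat) => r)
  ~> (fun (i : Nat) => succ (elimNat (fun (g : Nat) => Nat) (succ i) (fun (φ : Nat) => fun (ζ : Nat) => ζ) zero)) (succ zero)
  ~> succ (elimNat (fun (i : Nat) => Nat) (succ (succ zero)) (fun (g : Nat) => fun (φ : Nat) => φ) zero)
  ~> succ (succ (succ zero))
type:
  Nat


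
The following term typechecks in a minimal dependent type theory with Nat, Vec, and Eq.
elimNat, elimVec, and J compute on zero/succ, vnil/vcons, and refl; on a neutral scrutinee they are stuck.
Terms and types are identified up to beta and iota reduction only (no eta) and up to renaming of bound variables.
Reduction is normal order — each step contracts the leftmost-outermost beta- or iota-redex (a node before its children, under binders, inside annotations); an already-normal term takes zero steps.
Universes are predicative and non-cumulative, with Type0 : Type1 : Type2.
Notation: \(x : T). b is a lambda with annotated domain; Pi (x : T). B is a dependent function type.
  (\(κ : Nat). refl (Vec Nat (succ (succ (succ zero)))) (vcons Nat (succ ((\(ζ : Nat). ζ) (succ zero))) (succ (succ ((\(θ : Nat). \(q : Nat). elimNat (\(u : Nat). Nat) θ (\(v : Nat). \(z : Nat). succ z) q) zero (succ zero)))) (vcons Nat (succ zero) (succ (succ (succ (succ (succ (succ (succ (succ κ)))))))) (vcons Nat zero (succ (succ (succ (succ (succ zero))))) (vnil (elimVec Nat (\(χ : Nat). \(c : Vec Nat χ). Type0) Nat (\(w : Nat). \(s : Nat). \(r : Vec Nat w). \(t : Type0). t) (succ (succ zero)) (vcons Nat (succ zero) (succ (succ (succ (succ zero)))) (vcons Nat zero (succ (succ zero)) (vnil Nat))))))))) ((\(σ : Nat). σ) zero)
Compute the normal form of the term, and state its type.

normal form:
  refl (Vec Nat (succ (succ (succ zero)))) (vcons Nat (succ (succ zero)) (succ (succ (succ zero))) (vcons Nat (succ zero) (succ (succ (succ (succ (succ (succ (succ (succ zero)))))))) (vcons Nat zero (succ (succ (succ (succ (succ zero))))) (vnil Nat))))
inferred type:
  Eq (Vec Nat (succ (succ (succ zero)))) (vcons Nat (succ (succ zero)) (succ (succ (succ zero))) (vcons Nat (succ zero) (succ (succ (succ (succ (succ (succ (succ (succ zero)))))))) (vcons Nat zero (succ (succ (succ (succ (succ zero))))) (vnil Nat)))) (vcons Nat (succ (succ zero)) (succ (succ (succ zero))) (vcons Nat (succ zero) (succ (succ (succ (succ (succ (succ (succ (succ zero)))))))) (vcons Nat zero (succ (succ (succ (succ (succ zero))))) (vnil Nat))))


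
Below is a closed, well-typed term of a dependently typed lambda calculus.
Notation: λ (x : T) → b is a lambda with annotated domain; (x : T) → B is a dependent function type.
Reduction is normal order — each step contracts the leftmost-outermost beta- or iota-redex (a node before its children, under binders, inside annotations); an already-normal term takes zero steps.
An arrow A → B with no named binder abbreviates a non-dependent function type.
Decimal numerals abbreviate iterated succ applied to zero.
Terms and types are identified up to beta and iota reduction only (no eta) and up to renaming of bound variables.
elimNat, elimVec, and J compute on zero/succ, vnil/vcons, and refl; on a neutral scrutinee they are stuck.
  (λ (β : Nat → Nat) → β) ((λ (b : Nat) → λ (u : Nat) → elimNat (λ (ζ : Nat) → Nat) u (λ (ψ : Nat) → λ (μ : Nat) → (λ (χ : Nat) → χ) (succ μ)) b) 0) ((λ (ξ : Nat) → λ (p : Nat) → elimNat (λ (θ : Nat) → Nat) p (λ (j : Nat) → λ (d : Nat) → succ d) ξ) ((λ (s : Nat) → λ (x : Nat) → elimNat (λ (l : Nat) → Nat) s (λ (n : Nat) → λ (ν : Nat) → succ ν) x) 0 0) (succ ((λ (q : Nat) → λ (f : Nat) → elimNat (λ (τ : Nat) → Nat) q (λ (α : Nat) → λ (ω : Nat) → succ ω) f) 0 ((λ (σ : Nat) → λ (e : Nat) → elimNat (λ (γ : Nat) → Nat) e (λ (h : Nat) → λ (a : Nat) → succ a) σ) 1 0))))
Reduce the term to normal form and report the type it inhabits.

normal form:
  2
inferred type:
  Nat
observation: the leftmost-outermost redex is a beta-redex, and normalization takes 22 steps.


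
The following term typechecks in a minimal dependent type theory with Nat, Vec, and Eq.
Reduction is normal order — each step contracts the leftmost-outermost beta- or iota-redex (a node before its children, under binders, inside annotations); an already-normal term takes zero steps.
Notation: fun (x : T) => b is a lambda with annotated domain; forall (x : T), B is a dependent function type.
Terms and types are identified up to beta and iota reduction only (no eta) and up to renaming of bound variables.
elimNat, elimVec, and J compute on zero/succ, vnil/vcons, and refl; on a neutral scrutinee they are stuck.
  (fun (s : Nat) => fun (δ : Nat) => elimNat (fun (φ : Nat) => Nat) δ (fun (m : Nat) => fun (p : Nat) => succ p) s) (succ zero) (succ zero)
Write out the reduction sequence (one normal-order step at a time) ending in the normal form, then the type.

normal-order reduction:
  (fun (s : Nat) => fun (δ : Nat) => elimNat (fun (φ : Nat) => Nat) δ (fun (m : Nat) => fun (p : Nat) => succ p) s) (succ zero) (succ zero)
  ~> (fun (s : Nat) => elimNat (fun (δ : Nat) => Nat) s (fun (φ : Nat) => fun (m : Nat) => succ m) (succ zero)) (succ zero)
  ~> elimNat (fun (s : Nat) => Nat) (succ zero) (fun (δ : Nat) => fun (φ : Nat) => succ φ) (succ zero)
  ~> (fun (s : Nat) => fun (δ : Nat) => succ δ) zero (elimNat (fun (φ : Nat) => Nat) (succ zero) (fun (m : Nat) => fun (p : Nat) => succ p) zero)
  ~> (fun (s : Nat) => succ s) (elimNat (fun (δ : Nat) => Nat) (succ zero) (fun (φ : Nat) => fun (m : Nat) => succ m) zero)
  ~> succ (elimNat (fun (s : Nat) => Nat) (succ zero) (fun (δ : Nat) => fun (φ : Nat) => succ φ) zero)
  ~> succ (succ zero)
type:
  Nat


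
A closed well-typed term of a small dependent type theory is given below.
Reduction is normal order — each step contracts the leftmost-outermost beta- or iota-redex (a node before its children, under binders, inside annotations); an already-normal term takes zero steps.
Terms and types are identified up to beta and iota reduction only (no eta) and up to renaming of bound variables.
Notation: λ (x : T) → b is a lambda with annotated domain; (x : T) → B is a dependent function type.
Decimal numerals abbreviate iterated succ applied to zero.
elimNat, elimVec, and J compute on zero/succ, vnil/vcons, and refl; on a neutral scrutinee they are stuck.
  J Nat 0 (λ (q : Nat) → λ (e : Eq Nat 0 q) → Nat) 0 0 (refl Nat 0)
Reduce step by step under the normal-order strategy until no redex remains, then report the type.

normal-order reduction:
  J Nat 0 (λ (q : Nat) → λ (e : Eq Nat 0 q) → Nat) 0 0 (refl Nat 0)
  ~> 0
the term's type:
  Nat


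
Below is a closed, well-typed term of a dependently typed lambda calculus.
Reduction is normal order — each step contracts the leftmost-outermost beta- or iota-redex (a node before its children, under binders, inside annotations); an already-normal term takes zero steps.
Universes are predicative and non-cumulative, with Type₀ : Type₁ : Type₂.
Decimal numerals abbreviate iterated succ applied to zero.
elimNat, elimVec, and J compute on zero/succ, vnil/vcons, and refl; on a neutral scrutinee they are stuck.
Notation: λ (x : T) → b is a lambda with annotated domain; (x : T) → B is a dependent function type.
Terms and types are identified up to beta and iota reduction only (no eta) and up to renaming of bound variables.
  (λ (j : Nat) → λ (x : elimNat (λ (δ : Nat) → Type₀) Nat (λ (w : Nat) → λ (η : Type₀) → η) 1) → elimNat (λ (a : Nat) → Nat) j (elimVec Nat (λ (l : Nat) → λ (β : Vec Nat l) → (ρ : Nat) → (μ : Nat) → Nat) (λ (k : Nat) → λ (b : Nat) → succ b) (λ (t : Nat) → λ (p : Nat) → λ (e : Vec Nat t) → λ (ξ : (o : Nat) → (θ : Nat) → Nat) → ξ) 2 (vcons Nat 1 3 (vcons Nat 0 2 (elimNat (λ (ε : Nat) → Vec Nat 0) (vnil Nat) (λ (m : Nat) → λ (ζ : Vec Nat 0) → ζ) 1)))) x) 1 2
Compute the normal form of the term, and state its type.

resulting normal form:
  3
inferred type:
  Nat


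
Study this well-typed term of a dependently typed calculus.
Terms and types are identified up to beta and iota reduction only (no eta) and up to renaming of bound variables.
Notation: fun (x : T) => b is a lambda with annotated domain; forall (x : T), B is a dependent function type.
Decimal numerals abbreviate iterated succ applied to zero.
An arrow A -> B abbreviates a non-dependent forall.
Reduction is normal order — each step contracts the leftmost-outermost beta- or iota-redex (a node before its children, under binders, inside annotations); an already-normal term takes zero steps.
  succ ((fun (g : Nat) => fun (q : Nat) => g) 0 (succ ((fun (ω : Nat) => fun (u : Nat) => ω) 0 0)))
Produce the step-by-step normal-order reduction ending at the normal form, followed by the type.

normal-order reduction sequence:
  succ ((fun (g : Nat) => fun (q : Nat) => g) 0 (succ ((fun (ω : Nat) => fun (u : Nat) => ω) 0 0)))
  ~> succ ((fun (g : Nat) => 0) (succ ((fun (q : Nat) => fun (ω : Nat) => q) 0 0)))
  ~> 1
inferred type:
  Nat


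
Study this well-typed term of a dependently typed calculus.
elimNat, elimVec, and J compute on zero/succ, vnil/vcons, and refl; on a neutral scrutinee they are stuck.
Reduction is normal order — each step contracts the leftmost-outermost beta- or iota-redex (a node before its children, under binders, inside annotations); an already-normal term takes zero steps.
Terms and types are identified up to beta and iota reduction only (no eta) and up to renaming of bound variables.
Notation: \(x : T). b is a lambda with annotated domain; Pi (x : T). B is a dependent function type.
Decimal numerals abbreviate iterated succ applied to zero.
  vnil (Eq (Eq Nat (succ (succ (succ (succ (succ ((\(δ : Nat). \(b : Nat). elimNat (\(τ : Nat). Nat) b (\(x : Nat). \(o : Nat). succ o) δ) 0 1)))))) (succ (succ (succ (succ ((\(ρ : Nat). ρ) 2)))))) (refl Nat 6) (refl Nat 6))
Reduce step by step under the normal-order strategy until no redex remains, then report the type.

normal-order reduction sequence:
  vnil (Eq (Eq Nat (succ (succ (succ (succ (succ ((\(δ : Nat). \(b : Nat). elimNat (\(τ : Nat). Nat) b (\(x : Nat). \(o : Nat). succ o) δ) 0 1)))))) (succ (succ (succ (succ ((\(ρ : Nat). ρ) 2)))))) (refl Nat 6) (refl Nat 6))
  ~> vnil (Eq (Eq Nat (succ (succ (succ (succ (succ ((\(δ : Nat). elimNat (\(b : Nat). Nat) δ (\(τ : Nat). \(x : Nat). succ x) 0) 1)))))) (succ (succ (succ (succ ((\(o : Nat). o) 2)))))) (refl Nat 6) (refl Nat 6))
  ~> vnil (Eq (Eq Nat (succ (succ (succ (succ (succ (elimNat (\(δ : Nat). Nat) 1 (\(b : Nat). \(τ : Nat). succ τ) 0)))))) (succ (succ (succ (succ ((\(x : Nat). x) 2)))))) (refl Nat 6) (refl Nat 6))
  ~> vnil (Eq (Eq Nat 6 (succ (succ (succ (succ ((\(δ : Nat). δ) 2)))))) (refl Nat 6) (refl Nat 6))
  ~> vnil (Eq (Eq Nat 6 6) (refl Nat 6) (refl Nat 6))
inferred type:
  Vec (Eq (Eq Nat 6 6) (refl Nat 6) (refl Nat 6)) 0


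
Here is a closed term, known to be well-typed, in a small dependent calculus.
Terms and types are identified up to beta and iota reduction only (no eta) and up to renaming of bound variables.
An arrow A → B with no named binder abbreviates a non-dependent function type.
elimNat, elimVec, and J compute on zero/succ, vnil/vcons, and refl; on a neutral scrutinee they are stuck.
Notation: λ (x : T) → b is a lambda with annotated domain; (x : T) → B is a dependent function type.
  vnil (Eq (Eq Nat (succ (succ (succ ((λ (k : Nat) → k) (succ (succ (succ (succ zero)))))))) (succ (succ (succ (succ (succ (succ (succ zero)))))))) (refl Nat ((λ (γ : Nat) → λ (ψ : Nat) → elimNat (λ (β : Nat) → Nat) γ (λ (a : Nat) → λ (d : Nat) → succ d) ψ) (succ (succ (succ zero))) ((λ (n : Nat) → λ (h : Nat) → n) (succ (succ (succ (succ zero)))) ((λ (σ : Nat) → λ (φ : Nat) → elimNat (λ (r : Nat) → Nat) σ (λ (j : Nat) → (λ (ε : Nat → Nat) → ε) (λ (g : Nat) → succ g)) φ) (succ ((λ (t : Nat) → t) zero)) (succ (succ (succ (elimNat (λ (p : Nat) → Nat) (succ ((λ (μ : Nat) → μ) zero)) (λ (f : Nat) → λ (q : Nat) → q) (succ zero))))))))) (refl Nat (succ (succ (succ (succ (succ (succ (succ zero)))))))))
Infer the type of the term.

type:
  Vec (Eq (Eq Nat (succ (succ (succ (succ (succ (succ (succ zero))))))) (succ (succ (succ (succ (succ (succ (succ zero)))))))) (refl Nat (succ (succ (succ (succ (succ (succ (succ zero)))))))) (refl Nat (succ (succ (succ (succ (succ (succ (succ zero))))))))) zero


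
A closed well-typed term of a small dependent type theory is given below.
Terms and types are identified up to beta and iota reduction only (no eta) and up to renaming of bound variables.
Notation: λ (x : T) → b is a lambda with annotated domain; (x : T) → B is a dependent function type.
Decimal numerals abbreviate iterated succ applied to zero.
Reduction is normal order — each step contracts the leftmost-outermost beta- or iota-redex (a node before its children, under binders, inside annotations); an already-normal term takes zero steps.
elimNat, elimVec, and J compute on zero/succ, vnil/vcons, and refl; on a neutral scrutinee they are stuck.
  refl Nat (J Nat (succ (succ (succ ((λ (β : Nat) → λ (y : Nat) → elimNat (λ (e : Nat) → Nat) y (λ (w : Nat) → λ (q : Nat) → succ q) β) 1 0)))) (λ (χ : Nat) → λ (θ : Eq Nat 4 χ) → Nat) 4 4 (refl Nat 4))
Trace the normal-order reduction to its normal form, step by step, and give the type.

normal-order reduction:
  refl Nat (J Nat (succ (succ (succ ((λ (β : Nat) → λ (y : Nat) → elimNat (λ (e : Nat) → Nat) y (λ (w : Nat) → λ (q : Nat) → succ q) β) 1 0)))) (λ (χ : Nat) → λ (θ : Eq Nat 4 χ) → Nat) 4 4 (refl Nat 4))
  ~> refl Nat 4
the term's type:
  Eq Nat 4 4


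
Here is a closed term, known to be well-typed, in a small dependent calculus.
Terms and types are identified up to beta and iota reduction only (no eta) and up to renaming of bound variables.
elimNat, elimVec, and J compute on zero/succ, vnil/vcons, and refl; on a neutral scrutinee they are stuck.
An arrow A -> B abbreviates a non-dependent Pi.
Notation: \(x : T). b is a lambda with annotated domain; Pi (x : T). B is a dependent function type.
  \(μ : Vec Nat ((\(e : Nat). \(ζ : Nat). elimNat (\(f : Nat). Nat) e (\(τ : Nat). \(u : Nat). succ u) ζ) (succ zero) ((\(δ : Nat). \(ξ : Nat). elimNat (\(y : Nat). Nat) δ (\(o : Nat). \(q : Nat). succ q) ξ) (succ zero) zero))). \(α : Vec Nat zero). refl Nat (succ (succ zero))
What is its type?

type:
  Vec Nat (succ (succ zero)) -> Vec Nat zero -> Eq Nat (succ (succ zero)) (succ (succ zero))


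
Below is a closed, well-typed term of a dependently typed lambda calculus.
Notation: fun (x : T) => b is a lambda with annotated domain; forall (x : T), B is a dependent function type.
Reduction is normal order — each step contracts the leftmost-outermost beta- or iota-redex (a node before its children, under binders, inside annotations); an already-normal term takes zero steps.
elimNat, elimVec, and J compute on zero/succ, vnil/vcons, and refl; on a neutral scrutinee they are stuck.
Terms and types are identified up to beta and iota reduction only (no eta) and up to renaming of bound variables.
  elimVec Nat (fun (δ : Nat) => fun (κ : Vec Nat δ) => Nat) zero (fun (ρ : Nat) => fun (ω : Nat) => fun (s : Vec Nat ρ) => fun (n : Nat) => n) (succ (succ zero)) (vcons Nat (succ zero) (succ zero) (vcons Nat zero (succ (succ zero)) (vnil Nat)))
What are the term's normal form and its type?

reduced normal form:
  zero
the term's type:
  Nat
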